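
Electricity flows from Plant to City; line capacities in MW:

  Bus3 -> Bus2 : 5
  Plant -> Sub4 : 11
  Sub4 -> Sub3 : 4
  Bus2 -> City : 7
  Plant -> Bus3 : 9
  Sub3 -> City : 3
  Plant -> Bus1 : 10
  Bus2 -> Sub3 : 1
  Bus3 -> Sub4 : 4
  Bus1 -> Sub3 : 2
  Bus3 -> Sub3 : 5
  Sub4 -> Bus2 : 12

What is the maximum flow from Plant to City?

10

Augment Plant→Bus3→Sub3→City: bottleneck 3, flow now 3.
Augment Plant→Bus3→Bus2→City: bottleneck 5, flow now 8.
Augment Plant→Sub4→Bus2→City: bottleneck 2, flow now 10.
No augmenting path remains; maximum flow = 10.
In the residual graph, reachable from Plant: {Plant, Bus3, Bus1, Sub4, Sub3, Bus2}.
Min-cut edges: Sub3→City (3), Bus2→City (7); capacity 3 + 7 = 10.
This cut is saturated, so no flow can exceed 10.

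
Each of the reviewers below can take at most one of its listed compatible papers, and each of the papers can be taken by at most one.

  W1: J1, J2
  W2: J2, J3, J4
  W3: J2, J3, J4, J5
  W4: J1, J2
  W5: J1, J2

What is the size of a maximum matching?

4

Unit-capacity flow: source→left, listed edges, right→sink; max matching = max flow.
Augmenting path W1→J1 (+1); matched 1.
Augmenting path W2→J2 (+1); matched 2.
Augmenting path W3→J3 (+1); matched 3.
Augmenting path W4→J2→W2→J4 (+1); matched 4.
No augmenting path remains; maximum matching = 4.
König certificate: {W2, W3, J1, J2} is a vertex cover of size 4 (every listed pair touches it), so no matching can be larger.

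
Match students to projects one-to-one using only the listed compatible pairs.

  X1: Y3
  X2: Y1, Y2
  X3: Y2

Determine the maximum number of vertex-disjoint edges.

Unit-capacity flow: source→left, listed edges, right→sink; max matching = max flow.
Augmenting path X1→Y3 (+1); matched 1.
Augmenting path X2→Y1 (+1); matched 2.
Augmenting path X3→Y2 (+1); matched 3.
No augmenting path remains; maximum matching = 3.
König certificate: {X1, X2, X3} is a vertex cover of size 3 (every listed pair touches it), so no matching can be larger.

3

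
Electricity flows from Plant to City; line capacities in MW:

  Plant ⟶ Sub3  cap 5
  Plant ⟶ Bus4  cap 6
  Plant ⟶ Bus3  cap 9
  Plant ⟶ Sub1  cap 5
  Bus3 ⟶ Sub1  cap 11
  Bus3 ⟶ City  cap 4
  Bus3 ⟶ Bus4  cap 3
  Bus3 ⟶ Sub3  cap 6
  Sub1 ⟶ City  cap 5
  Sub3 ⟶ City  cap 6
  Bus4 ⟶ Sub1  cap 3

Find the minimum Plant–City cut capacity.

15

Augment Plant→Bus3→City: bottleneck 4, flow now 4.
Augment Plant→Sub3→City: bottleneck 5, flow now 9.
Augment Plant→Sub1→City: bottleneck 5, flow now 14.
Augment Plant→Bus3→Sub3→City: bottleneck 1, flow now 15.
No augmenting path remains; maximum flow = 15.
By max-flow min-cut, the minimum cut capacity equals the max flow.
In the residual graph, reachable from Plant: {Plant, Bus3, Bus4, Sub3, Sub1}.
Min-cut edges: Bus3→City (4), Sub3→City (6), Sub1→City (5); capacity 4 + 6 + 5 = 15.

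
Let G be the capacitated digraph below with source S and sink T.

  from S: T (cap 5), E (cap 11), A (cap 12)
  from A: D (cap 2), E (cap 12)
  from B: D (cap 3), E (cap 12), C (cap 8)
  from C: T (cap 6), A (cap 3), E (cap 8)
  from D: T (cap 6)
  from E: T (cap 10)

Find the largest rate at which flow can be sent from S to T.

Augment S→T: bottleneck 5, flow now 5.
Augment S→E→T: bottleneck 10, flow now 15.
Augment S→A→D→T: bottleneck 2, flow now 17.
No augmenting path remains; maximum flow = 17.
In the residual graph, reachable from S: {S, A, E}.
Min-cut edges: S→T (5), A→D (2), E→T (10); capacity 5 + 2 + 10 = 17.
This cut is saturated, so no flow can exceed 17.

17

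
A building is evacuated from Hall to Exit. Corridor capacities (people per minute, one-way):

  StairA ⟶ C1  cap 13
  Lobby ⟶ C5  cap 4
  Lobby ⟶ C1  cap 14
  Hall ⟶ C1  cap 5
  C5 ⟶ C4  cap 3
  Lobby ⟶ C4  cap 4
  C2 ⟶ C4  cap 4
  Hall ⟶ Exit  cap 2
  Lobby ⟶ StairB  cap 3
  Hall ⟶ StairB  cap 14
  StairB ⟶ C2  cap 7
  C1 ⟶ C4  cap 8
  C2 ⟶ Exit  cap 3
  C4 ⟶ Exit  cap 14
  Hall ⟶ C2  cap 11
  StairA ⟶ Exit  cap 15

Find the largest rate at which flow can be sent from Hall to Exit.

14

Augment Hall→Exit: bottleneck 2, flow now 2.
Augment Hall→C2→Exit: bottleneck 3, flow now 5.
Augment Hall→C2→C4→Exit: bottleneck 4, flow now 9.
Augment Hall→C1→C4→Exit: bottleneck 5, flow now 14.
No augmenting path remains; maximum flow = 14.
In the residual graph, reachable from Hall: {Hall, StairB, C2}.
Min-cut edges: Hall→C1 (5), Hall→Exit (2), C2→C4 (4), C2→Exit (3); capacity 5 + 2 + 4 + 3 = 14.
This cut is saturated, so no flow can exceed 14.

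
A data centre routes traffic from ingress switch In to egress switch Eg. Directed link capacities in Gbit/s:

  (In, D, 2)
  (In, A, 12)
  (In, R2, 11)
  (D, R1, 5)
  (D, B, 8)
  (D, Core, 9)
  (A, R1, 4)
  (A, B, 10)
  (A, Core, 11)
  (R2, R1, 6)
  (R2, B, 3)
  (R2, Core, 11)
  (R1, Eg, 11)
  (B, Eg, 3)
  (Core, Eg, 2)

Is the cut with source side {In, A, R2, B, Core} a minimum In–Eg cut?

Given cut capacity: 2 + 4 + 6 + 3 + 2 = 17.
Augment In→D→R1→Eg: bottleneck 2, flow now 2.
Augment In→A→R1→Eg: bottleneck 4, flow now 6.
Augment In→A→B→Eg: bottleneck 3, flow now 9.
Augment In→A→Core→Eg: bottleneck 2, flow now 11.
Augment In→R2→R1→Eg: bottleneck 5, flow now 16.
No augmenting path remains; maximum flow = 16.
In the residual graph, reachable from In: {In, D, A, R2, R1, B, Core}.
Min-cut edges: R1→Eg (11), B→Eg (3), Core→Eg (2); capacity 11 + 3 + 2 = 16.
Cut capacity 17 exceeds the max flow 16, so it is not minimum.

No — its capacity is 17, but the minimum cut has capacity 16.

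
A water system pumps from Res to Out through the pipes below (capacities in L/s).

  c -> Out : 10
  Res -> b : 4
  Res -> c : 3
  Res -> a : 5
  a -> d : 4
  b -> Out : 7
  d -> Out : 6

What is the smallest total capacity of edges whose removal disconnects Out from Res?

Augment Res→b→Out: bottleneck 4, flow now 4.
Augment Res→c→Out: bottleneck 3, flow now 7.
Augment Res→a→d→Out: bottleneck 4, flow now 11.
No augmenting path remains; maximum flow = 11.
By max-flow min-cut, the minimum cut capacity equals the max flow.
In the residual graph, reachable from Res: {Res, a}.
Min-cut edges: Res→b (4), Res→c (3), a→d (4); capacity 4 + 3 + 4 = 11.

11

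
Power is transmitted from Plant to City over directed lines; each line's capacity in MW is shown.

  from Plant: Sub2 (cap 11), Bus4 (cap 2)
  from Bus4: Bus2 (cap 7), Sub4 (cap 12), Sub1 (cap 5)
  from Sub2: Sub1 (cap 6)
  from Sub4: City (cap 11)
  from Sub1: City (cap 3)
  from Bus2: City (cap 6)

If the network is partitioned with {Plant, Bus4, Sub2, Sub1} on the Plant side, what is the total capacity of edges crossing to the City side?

22

Edges leaving {Plant, Bus4, Sub2, Sub1}: Bus4→Sub4 (12), Bus4→Bus2 (7), Sub1→City (3).
Cut capacity = 12 + 7 + 3 = 22.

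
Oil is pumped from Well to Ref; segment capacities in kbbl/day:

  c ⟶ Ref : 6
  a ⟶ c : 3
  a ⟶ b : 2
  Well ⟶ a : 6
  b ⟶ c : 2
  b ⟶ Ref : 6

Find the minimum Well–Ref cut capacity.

5

Augment Well→a→b→Ref: bottleneck 2, flow now 2.
Augment Well→a→c→Ref: bottleneck 3, flow now 5.
No augmenting path remains; maximum flow = 5.
By max-flow min-cut, the minimum cut capacity equals the max flow.
In the residual graph, reachable from Well: {Well, a}.
Min-cut edges: a→b (2), a→c (3); capacity 2 + 3 = 5.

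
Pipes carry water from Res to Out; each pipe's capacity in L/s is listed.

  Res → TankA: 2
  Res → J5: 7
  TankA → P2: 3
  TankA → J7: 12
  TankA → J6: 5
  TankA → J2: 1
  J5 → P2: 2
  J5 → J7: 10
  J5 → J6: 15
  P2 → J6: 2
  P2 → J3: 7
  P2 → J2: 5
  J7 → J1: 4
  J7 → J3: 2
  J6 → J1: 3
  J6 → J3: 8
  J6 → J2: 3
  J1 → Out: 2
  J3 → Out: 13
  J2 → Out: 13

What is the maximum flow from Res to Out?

Augment Res→TankA→J2→Out: bottleneck 1, flow now 1.
Augment Res→TankA→P2→J3→Out: bottleneck 1, flow now 2.
Augment Res→J5→P2→J3→Out: bottleneck 2, flow now 4.
Augment Res→J5→J7→J1→Out: bottleneck 2, flow now 6.
Augment Res→J5→J7→J3→Out: bottleneck 2, flow now 8.
Augment Res→J5→J6→J3→Out: bottleneck 1, flow now 9.
No augmenting path remains; maximum flow = 9.
In the residual graph, reachable from Res: {Res}.
Min-cut edges: Res→TankA (2), Res→J5 (7); capacity 2 + 7 = 9.
This cut is saturated, so no flow can exceed 9.

9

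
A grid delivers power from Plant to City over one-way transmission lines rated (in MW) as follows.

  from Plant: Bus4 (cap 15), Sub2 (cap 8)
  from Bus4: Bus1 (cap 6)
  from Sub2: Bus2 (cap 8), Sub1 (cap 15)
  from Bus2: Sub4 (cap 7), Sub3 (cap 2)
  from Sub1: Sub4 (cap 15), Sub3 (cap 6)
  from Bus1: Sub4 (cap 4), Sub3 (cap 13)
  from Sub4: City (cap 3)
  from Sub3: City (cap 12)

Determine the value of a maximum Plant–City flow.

14

Augment Plant→Bus4→Bus1→Sub4→City: bottleneck 3, flow now 3.
Augment Plant→Bus4→Bus1→Sub3→City: bottleneck 3, flow now 6.
Augment Plant→Sub2→Bus2→Sub3→City: bottleneck 2, flow now 8.
Augment Plant→Sub2→Sub1→Sub3→City: bottleneck 6, flow now 14.
No augmenting path remains; maximum flow = 14.
In the residual graph, reachable from Plant: {Plant, Bus4}.
Min-cut edges: Plant→Sub2 (8), Bus4→Bus1 (6); capacity 8 + 6 = 14.
This cut is saturated, so no flow can exceed 14.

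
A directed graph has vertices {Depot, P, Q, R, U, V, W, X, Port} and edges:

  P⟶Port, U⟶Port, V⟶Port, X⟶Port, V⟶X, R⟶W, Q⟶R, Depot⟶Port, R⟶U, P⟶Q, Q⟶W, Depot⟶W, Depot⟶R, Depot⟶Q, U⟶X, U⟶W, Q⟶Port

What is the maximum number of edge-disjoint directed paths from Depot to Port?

Assign every edge capacity 1; by Menger, the answer equals the max flow.
Path Depot→Port (+1); total 1.
Path Depot→Q→Port (+1); total 2.
Path Depot→R→U→Port (+1); total 3.
No residual Depot→Port path; max flow = 3.
Certifying cut of size 3: {Depot→Port, Depot→Q, Depot→R}.

3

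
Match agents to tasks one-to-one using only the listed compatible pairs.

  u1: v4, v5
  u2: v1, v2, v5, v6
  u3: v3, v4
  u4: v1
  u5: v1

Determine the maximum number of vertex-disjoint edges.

Unit-capacity flow: source→left, listed edges, right→sink; max matching = max flow.
Augmenting path u1→v4 (+1); matched 1.
Augmenting path u2→v1 (+1); matched 2.
Augmenting path u3→v3 (+1); matched 3.
Augmenting path u4→v1→u2→v2 (+1); matched 4.
No augmenting path remains; maximum matching = 4.
König certificate: {u1, u2, u3, v1} is a vertex cover of size 4 (every listed pair touches it), so no matching can be larger.

4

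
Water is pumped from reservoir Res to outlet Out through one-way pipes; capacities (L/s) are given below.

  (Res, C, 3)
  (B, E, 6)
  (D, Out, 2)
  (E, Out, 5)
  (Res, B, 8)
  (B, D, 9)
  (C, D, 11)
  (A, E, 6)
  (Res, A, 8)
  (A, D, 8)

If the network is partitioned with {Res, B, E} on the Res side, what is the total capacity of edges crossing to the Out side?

25

Edges leaving {Res, B, E}: Res→A (8), Res→C (3), B→D (9), E→Out (5).
Cut capacity = 8 + 3 + 9 + 5 = 25.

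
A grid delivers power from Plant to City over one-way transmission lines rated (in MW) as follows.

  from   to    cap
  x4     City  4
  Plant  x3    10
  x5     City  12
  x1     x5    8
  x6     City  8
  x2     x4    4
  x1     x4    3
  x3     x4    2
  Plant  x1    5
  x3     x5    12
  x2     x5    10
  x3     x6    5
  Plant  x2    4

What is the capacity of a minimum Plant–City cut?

Augment Plant→x1→x4→City: bottleneck 3, flow now 3.
Augment Plant→x1→x5→City: bottleneck 2, flow now 5.
Augment Plant→x2→x4→City: bottleneck 1, flow now 6.
Augment Plant→x2→x5→City: bottleneck 3, flow now 9.
Augment Plant→x3→x5→City: bottleneck 7, flow now 16.
Augment Plant→x3→x6→City: bottleneck 3, flow now 19.
No augmenting path remains; maximum flow = 19.
By max-flow min-cut, the minimum cut capacity equals the max flow.
In the residual graph, reachable from Plant: {Plant}.
Min-cut edges: Plant→x1 (5), Plant→x2 (4), Plant→x3 (10); capacity 5 + 4 + 10 = 19.

19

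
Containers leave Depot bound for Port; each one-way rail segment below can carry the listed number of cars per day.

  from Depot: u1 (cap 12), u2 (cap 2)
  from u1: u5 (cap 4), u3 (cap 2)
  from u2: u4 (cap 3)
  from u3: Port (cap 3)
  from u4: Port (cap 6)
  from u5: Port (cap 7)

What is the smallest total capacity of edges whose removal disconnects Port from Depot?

8

Augment Depot→u1→u3→Port: bottleneck 2, flow now 2.
Augment Depot→u1→u5→Port: bottleneck 4, flow now 6.
Augment Depot→u2→u4→Port: bottleneck 2, flow now 8.
No augmenting path remains; maximum flow = 8.
By max-flow min-cut, the minimum cut capacity equals the max flow.
In the residual graph, reachable from Depot: {Depot, u1}.
Min-cut edges: Depot→u2 (2), u1→u3 (2), u1→u5 (4); capacity 2 + 2 + 4 = 8.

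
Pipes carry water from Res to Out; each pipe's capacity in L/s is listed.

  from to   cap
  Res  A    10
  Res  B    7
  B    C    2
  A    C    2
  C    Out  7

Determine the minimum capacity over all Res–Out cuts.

Augment Res→A→C→Out: bottleneck 2, flow now 2.
Augment Res→B→C→Out: bottleneck 2, flow now 4.
No augmenting path remains; maximum flow = 4.
By max-flow min-cut, the minimum cut capacity equals the max flow.
In the residual graph, reachable from Res: {Res, A, B}.
Min-cut edges: A→C (2), B→C (2); capacity 2 + 2 = 4.

4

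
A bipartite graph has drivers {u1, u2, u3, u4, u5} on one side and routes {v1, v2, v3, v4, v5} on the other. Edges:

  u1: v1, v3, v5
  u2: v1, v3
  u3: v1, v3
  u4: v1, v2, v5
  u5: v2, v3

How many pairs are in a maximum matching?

4

Unit-capacity flow: source→left, listed edges, right→sink; max matching = max flow.
Augmenting path u1→v1 (+1); matched 1.
Augmenting path u2→v3 (+1); matched 2.
Augmenting path u4→v2 (+1); matched 3.
Augmenting path u3→v1→u1→v5 (+1); matched 4.
No augmenting path remains; maximum matching = 4.
König certificate: {v1, v2, v3, v5} is a vertex cover of size 4 (every listed pair touches it), so no matching can be larger.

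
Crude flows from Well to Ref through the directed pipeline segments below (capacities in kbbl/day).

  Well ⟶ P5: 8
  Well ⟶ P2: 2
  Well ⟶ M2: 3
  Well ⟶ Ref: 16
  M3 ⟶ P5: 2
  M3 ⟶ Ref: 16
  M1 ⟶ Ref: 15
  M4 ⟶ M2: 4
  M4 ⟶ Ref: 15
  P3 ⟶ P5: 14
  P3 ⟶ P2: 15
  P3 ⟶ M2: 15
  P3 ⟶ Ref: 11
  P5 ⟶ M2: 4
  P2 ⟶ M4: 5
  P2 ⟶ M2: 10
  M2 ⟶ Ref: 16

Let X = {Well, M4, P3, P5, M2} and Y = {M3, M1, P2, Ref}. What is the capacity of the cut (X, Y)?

Edges leaving {Well, M4, P3, P5, M2}: Well→P2 (2), Well→Ref (16), M4→Ref (15), P3→P2 (15), P3→Ref (11), M2→Ref (16).
Cut capacity = 2 + 16 + 15 + 15 + 11 + 16 = 75.

75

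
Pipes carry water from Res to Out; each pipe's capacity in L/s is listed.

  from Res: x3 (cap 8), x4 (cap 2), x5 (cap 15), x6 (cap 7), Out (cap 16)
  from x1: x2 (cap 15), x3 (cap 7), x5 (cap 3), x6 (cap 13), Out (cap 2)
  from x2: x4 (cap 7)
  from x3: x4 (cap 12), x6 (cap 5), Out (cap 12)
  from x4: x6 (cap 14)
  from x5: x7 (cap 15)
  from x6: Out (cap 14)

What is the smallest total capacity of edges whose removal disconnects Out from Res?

Augment Res→Out: bottleneck 16, flow now 16.
Augment Res→x3→Out: bottleneck 8, flow now 24.
Augment Res→x6→Out: bottleneck 7, flow now 31.
Augment Res→x4→x6→Out: bottleneck 2, flow now 33.
No augmenting path remains; maximum flow = 33.
By max-flow min-cut, the minimum cut capacity equals the max flow.
In the residual graph, reachable from Res: {Res, x5, x7}.
Min-cut edges: Res→x3 (8), Res→x4 (2), Res→x6 (7), Res→Out (16); capacity 8 + 2 + 7 + 16 = 33.

33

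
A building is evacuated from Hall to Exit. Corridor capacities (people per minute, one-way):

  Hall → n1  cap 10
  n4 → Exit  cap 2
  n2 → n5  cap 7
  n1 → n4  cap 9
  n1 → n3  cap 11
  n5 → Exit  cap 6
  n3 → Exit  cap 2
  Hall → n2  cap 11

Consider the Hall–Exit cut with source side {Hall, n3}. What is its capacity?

23

Edges leaving {Hall, n3}: Hall→n1 (10), Hall→n2 (11), n3→Exit (2).
Cut capacity = 10 + 11 + 2 = 23.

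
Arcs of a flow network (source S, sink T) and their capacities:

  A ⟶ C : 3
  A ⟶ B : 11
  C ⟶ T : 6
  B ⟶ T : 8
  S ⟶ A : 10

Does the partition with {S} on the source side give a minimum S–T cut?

Given cut capacity: 10 = 10.
Augment S→A→B→T: bottleneck 8, flow now 8.
Augment S→A→C→T: bottleneck 2, flow now 10.
No augmenting path remains; maximum flow = 10.
Cut capacity 10 equals the max flow, so it is a minimum cut.

Yes — it is a minimum cut (capacity 10).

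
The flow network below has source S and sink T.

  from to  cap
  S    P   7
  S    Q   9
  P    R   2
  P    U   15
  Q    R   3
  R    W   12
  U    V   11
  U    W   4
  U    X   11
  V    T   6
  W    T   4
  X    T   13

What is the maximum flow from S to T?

10

Augment S→P→R→W→T: bottleneck 2, flow now 2.
Augment S→P→U→V→T: bottleneck 5, flow now 7.
Augment S→Q→R→W→T: bottleneck 2, flow now 9.
Augment S→Q→R→P→U→V→T: bottleneck 1, flow now 10. (uses reverse residual edge)
No augmenting path remains; maximum flow = 10.
In the residual graph, reachable from S: {S, Q}.
Min-cut edges: S→P (7), Q→R (3); capacity 7 + 3 = 10.
This cut is saturated, so no flow can exceed 10.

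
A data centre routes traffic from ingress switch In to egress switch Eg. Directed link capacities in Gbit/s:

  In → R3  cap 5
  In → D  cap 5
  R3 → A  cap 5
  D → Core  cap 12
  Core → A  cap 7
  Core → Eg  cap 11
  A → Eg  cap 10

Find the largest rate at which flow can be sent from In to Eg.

Augment In→R3→A→Eg: bottleneck 5, flow now 5.
Augment In→D→Core→Eg: bottleneck 5, flow now 10.
No augmenting path remains; maximum flow = 10.
In the residual graph, reachable from In: {In}.
Min-cut edges: In→R3 (5), In→D (5); capacity 5 + 5 = 10.
This cut is saturated, so no flow can exceed 10.

10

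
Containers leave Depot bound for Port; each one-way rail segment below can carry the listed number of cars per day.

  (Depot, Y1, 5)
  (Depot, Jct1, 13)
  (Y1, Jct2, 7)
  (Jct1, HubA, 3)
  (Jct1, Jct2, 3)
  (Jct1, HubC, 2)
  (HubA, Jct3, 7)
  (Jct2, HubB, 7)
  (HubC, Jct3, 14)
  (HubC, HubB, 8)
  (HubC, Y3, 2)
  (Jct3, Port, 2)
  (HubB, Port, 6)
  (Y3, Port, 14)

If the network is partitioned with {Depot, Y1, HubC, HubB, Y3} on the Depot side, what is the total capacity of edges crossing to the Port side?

Edges leaving {Depot, Y1, HubC, HubB, Y3}: Depot→Jct1 (13), Y1→Jct2 (7), HubC→Jct3 (14), HubB→Port (6), Y3→Port (14).
Cut capacity = 13 + 7 + 14 + 6 + 14 = 54.

54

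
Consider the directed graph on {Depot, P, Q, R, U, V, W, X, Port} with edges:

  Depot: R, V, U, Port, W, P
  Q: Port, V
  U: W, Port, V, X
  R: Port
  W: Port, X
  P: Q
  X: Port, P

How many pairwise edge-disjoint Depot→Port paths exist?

5

Assign every edge capacity 1; by Menger, the answer equals the max flow.
Path Depot→Port (+1); total 1.
Path Depot→R→Port (+1); total 2.
Path Depot→U→Port (+1); total 3.
Path Depot→W→Port (+1); total 4.
Path Depot→P→Q→Port (+1); total 5.
No residual Depot→Port path; max flow = 5.
Certifying cut of size 5: {Depot→P, Depot→Port, Depot→R, Depot→U, Depot→W}.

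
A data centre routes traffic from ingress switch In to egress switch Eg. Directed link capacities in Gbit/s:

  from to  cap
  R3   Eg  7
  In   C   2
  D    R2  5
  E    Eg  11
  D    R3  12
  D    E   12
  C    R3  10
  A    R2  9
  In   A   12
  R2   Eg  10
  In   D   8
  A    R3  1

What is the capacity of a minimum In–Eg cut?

20

Augment In→C→R3→Eg: bottleneck 2, flow now 2.
Augment In→A→R3→Eg: bottleneck 1, flow now 3.
Augment In→A→R2→Eg: bottleneck 9, flow now 12.
Augment In→D→R3→Eg: bottleneck 4, flow now 16.
Augment In→D→E→Eg: bottleneck 4, flow now 20.
No augmenting path remains; maximum flow = 20.
By max-flow min-cut, the minimum cut capacity equals the max flow.
In the residual graph, reachable from In: {In, A}.
Min-cut edges: In→C (2), In→D (8), A→R3 (1), A→R2 (9); capacity 2 + 8 + 1 + 9 = 20.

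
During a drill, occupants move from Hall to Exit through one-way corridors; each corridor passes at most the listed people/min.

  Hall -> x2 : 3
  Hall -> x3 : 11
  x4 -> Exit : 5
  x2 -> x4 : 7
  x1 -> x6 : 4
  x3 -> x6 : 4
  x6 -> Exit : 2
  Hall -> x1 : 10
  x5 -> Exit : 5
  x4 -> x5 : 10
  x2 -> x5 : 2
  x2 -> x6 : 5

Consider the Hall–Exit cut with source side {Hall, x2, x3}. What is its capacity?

Edges leaving {Hall, x2, x3}: Hall→x1 (10), x2→x4 (7), x2→x5 (2), x2→x6 (5), x3→x6 (4).
Cut capacity = 10 + 7 + 2 + 5 + 4 = 28.

28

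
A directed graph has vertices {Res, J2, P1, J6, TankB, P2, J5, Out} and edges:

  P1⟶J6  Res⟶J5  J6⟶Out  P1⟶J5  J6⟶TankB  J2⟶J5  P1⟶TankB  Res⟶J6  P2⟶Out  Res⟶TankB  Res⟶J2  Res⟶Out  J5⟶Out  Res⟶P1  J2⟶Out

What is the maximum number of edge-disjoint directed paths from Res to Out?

Assign every edge capacity 1; by Menger, the answer equals the max flow.
Path Res→Out (+1); total 1.
Path Res→J2→Out (+1); total 2.
Path Res→J6→Out (+1); total 3.
Path Res→J5→Out (+1); total 4.
No residual Res→Out path; max flow = 4.
Certifying cut of size 4: {J5→Out, J6→Out, Res→J2, Res→Out}.

4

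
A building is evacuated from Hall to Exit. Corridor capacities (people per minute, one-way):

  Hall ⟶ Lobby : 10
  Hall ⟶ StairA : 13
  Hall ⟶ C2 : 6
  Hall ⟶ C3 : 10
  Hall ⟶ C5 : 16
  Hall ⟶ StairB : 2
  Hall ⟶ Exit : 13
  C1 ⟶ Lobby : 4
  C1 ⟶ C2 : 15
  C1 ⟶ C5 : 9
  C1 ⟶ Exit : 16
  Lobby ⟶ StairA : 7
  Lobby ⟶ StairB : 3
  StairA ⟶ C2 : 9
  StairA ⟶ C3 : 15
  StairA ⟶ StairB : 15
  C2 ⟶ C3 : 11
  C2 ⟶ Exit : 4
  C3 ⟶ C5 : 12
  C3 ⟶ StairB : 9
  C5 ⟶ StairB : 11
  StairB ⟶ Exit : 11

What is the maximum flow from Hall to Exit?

Augment Hall→Exit: bottleneck 13, flow now 13.
Augment Hall→C2→Exit: bottleneck 4, flow now 17.
Augment Hall→StairB→Exit: bottleneck 2, flow now 19.
Augment Hall→Lobby→StairB→Exit: bottleneck 3, flow now 22.
Augment Hall→StairA→StairB→Exit: bottleneck 6, flow now 28.
No augmenting path remains; maximum flow = 28.
In the residual graph, reachable from Hall: {Hall, Lobby, StairA, C2, C3, C5, StairB}.
Min-cut edges: Hall→Exit (13), C2→Exit (4), StairB→Exit (11); capacity 13 + 4 + 11 = 28.
This cut is saturated, so no flow can exceed 28.

28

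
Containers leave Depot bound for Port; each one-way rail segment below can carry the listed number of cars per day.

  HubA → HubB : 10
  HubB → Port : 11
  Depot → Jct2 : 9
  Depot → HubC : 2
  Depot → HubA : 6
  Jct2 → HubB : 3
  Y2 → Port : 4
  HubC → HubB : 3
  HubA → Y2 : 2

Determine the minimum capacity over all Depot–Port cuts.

11

Augment Depot→HubC→HubB→Port: bottleneck 2, flow now 2.
Augment Depot→Jct2→HubB→Port: bottleneck 3, flow now 5.
Augment Depot→HubA→HubB→Port: bottleneck 6, flow now 11.
No augmenting path remains; maximum flow = 11.
By max-flow min-cut, the minimum cut capacity equals the max flow.
In the residual graph, reachable from Depot: {Depot, Jct2}.
Min-cut edges: Depot→HubC (2), Depot→HubA (6), Jct2→HubB (3); capacity 2 + 6 + 3 = 11.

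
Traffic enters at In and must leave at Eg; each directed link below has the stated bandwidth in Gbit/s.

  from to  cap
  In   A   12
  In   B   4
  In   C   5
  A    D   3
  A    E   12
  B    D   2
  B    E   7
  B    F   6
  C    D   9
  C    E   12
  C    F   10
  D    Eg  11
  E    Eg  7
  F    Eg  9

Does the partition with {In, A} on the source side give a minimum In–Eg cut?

No — its capacity is 24, but the minimum cut has capacity 19.

Given cut capacity: 4 + 5 + 3 + 12 = 24.
Augment In→A→D→Eg: bottleneck 3, flow now 3.
Augment In→A→E→Eg: bottleneck 7, flow now 10.
Augment In→B→D→Eg: bottleneck 2, flow now 12.
Augment In→B→F→Eg: bottleneck 2, flow now 14.
Augment In→C→D→Eg: bottleneck 5, flow now 19.
No augmenting path remains; maximum flow = 19.
In the residual graph, reachable from In: {In, A, E}.
Min-cut edges: In→B (4), In→C (5), A→D (3), E→Eg (7); capacity 4 + 5 + 3 + 7 = 19.
Cut capacity 24 exceeds the max flow 19, so it is not minimum.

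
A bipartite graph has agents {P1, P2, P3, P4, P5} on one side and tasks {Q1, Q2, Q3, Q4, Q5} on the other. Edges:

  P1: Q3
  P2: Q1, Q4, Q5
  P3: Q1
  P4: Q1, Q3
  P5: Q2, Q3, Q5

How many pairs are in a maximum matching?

4

Unit-capacity flow: source→left, listed edges, right→sink; max matching = max flow.
Augmenting path P1→Q3 (+1); matched 1.
Augmenting path P2→Q1 (+1); matched 2.
Augmenting path P5→Q2 (+1); matched 3.
Augmenting path P3→Q1→P2→Q4 (+1); matched 4.
No augmenting path remains; maximum matching = 4.
König certificate: {P2, P5, Q1, Q3} is a vertex cover of size 4 (every listed pair touches it), so no matching can be larger.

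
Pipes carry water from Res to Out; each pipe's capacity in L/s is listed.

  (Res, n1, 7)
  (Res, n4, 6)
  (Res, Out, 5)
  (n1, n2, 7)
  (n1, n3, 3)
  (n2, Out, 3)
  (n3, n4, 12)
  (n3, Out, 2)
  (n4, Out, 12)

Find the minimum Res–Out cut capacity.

17

Augment Res→Out: bottleneck 5, flow now 5.
Augment Res→n4→Out: bottleneck 6, flow now 11.
Augment Res→n1→n2→Out: bottleneck 3, flow now 14.
Augment Res→n1→n3→Out: bottleneck 2, flow now 16.
Augment Res→n1→n3→n4→Out: bottleneck 1, flow now 17.
No augmenting path remains; maximum flow = 17.
By max-flow min-cut, the minimum cut capacity equals the max flow.
In the residual graph, reachable from Res: {Res, n1, n2}.
Min-cut edges: Res→n4 (6), Res→Out (5), n1→n3 (3), n2→Out (3); capacity 6 + 5 + 3 + 3 = 17.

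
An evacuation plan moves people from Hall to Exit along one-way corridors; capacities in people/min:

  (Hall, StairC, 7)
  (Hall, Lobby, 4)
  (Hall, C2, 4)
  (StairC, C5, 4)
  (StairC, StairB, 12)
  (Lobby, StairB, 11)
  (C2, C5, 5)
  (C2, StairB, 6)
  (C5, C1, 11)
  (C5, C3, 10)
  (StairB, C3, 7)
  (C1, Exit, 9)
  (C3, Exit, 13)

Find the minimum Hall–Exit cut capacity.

15

Augment Hall→StairC→C5→C1→Exit: bottleneck 4, flow now 4.
Augment Hall→StairC→StairB→C3→Exit: bottleneck 3, flow now 7.
Augment Hall→Lobby→StairB→C3→Exit: bottleneck 4, flow now 11.
Augment Hall→C2→C5→C1→Exit: bottleneck 4, flow now 15.
No augmenting path remains; maximum flow = 15.
By max-flow min-cut, the minimum cut capacity equals the max flow.
In the residual graph, reachable from Hall: {Hall}.
Min-cut edges: Hall→StairC (7), Hall→Lobby (4), Hall→C2 (4); capacity 7 + 4 + 4 = 15.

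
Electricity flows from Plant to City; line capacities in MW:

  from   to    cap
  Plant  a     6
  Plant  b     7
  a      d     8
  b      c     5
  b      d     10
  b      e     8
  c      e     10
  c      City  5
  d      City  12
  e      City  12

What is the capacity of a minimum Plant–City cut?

13

Augment Plant→a→d→City: bottleneck 6, flow now 6.
Augment Plant→b→c→City: bottleneck 5, flow now 11.
Augment Plant→b→d→City: bottleneck 2, flow now 13.
No augmenting path remains; maximum flow = 13.
By max-flow min-cut, the minimum cut capacity equals the max flow.
In the residual graph, reachable from Plant: {Plant}.
Min-cut edges: Plant→a (6), Plant→b (7); capacity 6 + 7 = 13.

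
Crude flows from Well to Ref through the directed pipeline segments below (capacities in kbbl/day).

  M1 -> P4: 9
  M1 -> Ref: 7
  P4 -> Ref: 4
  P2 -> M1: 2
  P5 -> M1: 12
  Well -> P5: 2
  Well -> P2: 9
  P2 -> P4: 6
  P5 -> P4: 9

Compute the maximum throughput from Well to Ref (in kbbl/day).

Augment Well→P2→M1→Ref: bottleneck 2, flow now 2.
Augment Well→P2→P4→Ref: bottleneck 4, flow now 6.
Augment Well→P5→M1→Ref: bottleneck 2, flow now 8.
No augmenting path remains; maximum flow = 8.
In the residual graph, reachable from Well: {Well, P2, P4}.
Min-cut edges: Well→P5 (2), P2→M1 (2), P4→Ref (4); capacity 2 + 2 + 4 = 8.
This cut is saturated, so no flow can exceed 8.

8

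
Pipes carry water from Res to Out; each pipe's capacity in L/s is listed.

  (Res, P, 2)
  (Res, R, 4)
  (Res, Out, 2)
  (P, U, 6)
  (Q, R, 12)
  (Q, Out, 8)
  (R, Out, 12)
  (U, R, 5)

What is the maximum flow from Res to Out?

Augment Res→Out: bottleneck 2, flow now 2.
Augment Res→R→Out: bottleneck 4, flow now 6.
Augment Res→P→U→R→Out: bottleneck 2, flow now 8.
No augmenting path remains; maximum flow = 8.
In the residual graph, reachable from Res: {Res}.
Min-cut edges: Res→P (2), Res→R (4), Res→Out (2); capacity 2 + 4 + 2 = 8.
This cut is saturated, so no flow can exceed 8.

8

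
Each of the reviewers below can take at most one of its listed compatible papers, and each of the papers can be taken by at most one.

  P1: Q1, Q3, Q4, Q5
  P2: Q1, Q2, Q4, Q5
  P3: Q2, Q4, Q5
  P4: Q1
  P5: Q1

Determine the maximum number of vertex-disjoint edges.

Unit-capacity flow: source→left, listed edges, right→sink; max matching = max flow.
Augmenting path P1→Q1 (+1); matched 1.
Augmenting path P2→Q2 (+1); matched 2.
Augmenting path P3→Q4 (+1); matched 3.
Augmenting path P4→Q1→P1→Q3 (+1); matched 4.
No augmenting path remains; maximum matching = 4.
König certificate: {P1, P2, P3, Q1} is a vertex cover of size 4 (every listed pair touches it), so no matching can be larger.

4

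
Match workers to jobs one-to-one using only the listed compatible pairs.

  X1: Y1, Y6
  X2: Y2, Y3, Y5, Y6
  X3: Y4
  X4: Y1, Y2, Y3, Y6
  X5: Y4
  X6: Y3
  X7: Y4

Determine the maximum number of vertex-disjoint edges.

Unit-capacity flow: source→left, listed edges, right→sink; max matching = max flow.
Augmenting path X1→Y1 (+1); matched 1.
Augmenting path X2→Y2 (+1); matched 2.
Augmenting path X3→Y4 (+1); matched 3.
Augmenting path X4→Y3 (+1); matched 4.
Augmenting path X6→Y3→X4→Y6 (+1); matched 5.
No augmenting path remains; maximum matching = 5.
König certificate: {X1, X2, X4, X6, Y4} is a vertex cover of size 5 (every listed pair touches it), so no matching can be larger.

5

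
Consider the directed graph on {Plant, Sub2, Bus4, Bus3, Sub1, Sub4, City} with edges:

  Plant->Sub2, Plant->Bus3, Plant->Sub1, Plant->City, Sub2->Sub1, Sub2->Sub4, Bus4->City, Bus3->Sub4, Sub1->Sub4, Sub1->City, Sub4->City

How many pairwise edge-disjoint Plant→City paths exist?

Assign every edge capacity 1; by Menger, the answer equals the max flow.
Path Plant→City (+1); total 1.
Path Plant→Sub1→City (+1); total 2.
Path Plant→Sub2→Sub4→City (+1); total 3.
No residual Plant→City path; max flow = 3.
Certifying cut of size 3: {Plant→City, Sub1→City, Sub4→City}.

3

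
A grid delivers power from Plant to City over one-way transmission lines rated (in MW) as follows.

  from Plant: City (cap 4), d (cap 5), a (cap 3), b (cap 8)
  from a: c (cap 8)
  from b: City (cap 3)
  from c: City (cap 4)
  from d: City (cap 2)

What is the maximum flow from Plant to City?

Augment Plant→City: bottleneck 4, flow now 4.
Augment Plant→b→City: bottleneck 3, flow now 7.
Augment Plant→d→City: bottleneck 2, flow now 9.
Augment Plant→a→c→City: bottleneck 3, flow now 12.
No augmenting path remains; maximum flow = 12.
In the residual graph, reachable from Plant: {Plant, b, d}.
Min-cut edges: Plant→a (3), Plant→City (4), b→City (3), d→City (2); capacity 3 + 4 + 3 + 2 = 12.
This cut is saturated, so no flow can exceed 12.

12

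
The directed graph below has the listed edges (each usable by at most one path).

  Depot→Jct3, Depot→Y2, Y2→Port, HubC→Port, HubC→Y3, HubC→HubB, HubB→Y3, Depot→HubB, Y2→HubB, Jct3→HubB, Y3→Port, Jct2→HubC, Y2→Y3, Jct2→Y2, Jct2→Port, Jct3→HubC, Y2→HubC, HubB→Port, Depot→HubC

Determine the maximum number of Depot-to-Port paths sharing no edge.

Assign every edge capacity 1; by Menger, the answer equals the max flow.
Path Depot→Y2→Port (+1); total 1.
Path Depot→HubB→Port (+1); total 2.
Path Depot→HubC→Port (+1); total 3.
Path Depot→Jct3→HubB→Y3→Port (+1); total 4.
No residual Depot→Port path; max flow = 4.
Certifying cut of size 4: {Depot→HubB, Depot→HubC, Depot→Jct3, Depot→Y2}.

4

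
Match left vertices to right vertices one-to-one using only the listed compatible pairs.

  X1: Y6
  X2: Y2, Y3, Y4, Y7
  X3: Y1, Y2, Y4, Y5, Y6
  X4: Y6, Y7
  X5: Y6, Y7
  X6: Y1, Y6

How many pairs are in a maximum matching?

Unit-capacity flow: source→left, listed edges, right→sink; max matching = max flow.
Augmenting path X1→Y6 (+1); matched 1.
Augmenting path X2→Y2 (+1); matched 2.
Augmenting path X3→Y1 (+1); matched 3.
Augmenting path X4→Y7 (+1); matched 4.
Augmenting path X6→Y1→X3→Y4 (+1); matched 5.
No augmenting path remains; maximum matching = 5.
König certificate: {X2, X3, X6, Y6, Y7} is a vertex cover of size 5 (every listed pair touches it), so no matching can be larger.

5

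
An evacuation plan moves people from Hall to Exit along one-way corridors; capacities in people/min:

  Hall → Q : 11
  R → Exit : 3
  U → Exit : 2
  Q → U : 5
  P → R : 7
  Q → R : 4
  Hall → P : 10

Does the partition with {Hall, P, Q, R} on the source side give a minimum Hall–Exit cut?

No — its capacity is 8, but the minimum cut has capacity 5.

Given cut capacity: 5 + 3 = 8.
Augment Hall→P→R→Exit: bottleneck 3, flow now 3.
Augment Hall→Q→U→Exit: bottleneck 2, flow now 5.
No augmenting path remains; maximum flow = 5.
In the residual graph, reachable from Hall: {Hall, P, Q, R, U}.
Min-cut edges: R→Exit (3), U→Exit (2); capacity 3 + 2 = 5.
Cut capacity 8 exceeds the max flow 5, so it is not minimum.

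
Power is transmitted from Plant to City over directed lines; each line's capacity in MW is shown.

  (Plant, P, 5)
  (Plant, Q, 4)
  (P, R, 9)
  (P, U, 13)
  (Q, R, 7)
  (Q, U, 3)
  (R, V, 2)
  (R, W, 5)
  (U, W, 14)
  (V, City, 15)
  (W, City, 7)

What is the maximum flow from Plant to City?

9

Augment Plant→P→R→V→City: bottleneck 2, flow now 2.
Augment Plant→P→R→W→City: bottleneck 3, flow now 5.
Augment Plant→Q→R→W→City: bottleneck 2, flow now 7.
Augment Plant→Q→U→W→City: bottleneck 2, flow now 9.
No augmenting path remains; maximum flow = 9.
In the residual graph, reachable from Plant: {Plant}.
Min-cut edges: Plant→P (5), Plant→Q (4); capacity 5 + 4 = 9.
This cut is saturated, so no flow can exceed 9.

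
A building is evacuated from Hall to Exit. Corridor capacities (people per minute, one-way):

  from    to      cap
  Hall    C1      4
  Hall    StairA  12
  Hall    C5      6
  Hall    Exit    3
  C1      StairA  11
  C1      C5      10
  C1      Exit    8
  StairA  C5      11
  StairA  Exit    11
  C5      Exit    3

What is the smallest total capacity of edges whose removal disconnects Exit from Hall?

Augment Hall→Exit: bottleneck 3, flow now 3.
Augment Hall→C1→Exit: bottleneck 4, flow now 7.
Augment Hall→StairA→Exit: bottleneck 11, flow now 18.
Augment Hall→C5→Exit: bottleneck 3, flow now 21.
No augmenting path remains; maximum flow = 21.
By max-flow min-cut, the minimum cut capacity equals the max flow.
In the residual graph, reachable from Hall: {Hall, StairA, C5}.
Min-cut edges: Hall→C1 (4), Hall→Exit (3), StairA→Exit (11), C5→Exit (3); capacity 4 + 3 + 11 + 3 = 21.

21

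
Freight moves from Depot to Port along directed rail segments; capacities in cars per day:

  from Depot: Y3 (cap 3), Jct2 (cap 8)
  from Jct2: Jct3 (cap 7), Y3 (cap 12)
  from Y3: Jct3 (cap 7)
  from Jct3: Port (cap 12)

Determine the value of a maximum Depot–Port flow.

11

Augment Depot→Jct2→Jct3→Port: bottleneck 7, flow now 7.
Augment Depot→Y3→Jct3→Port: bottleneck 3, flow now 10.
Augment Depot→Jct2→Y3→Jct3→Port: bottleneck 1, flow now 11.
No augmenting path remains; maximum flow = 11.
In the residual graph, reachable from Depot: {Depot}.
Min-cut edges: Depot→Jct2 (8), Depot→Y3 (3); capacity 8 + 3 = 11.
This cut is saturated, so no flow can exceed 11.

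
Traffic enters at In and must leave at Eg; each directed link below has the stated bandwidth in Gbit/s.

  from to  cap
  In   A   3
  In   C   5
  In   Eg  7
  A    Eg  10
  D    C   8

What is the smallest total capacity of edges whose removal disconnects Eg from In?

Augment In→Eg: bottleneck 7, flow now 7.
Augment In→A→Eg: bottleneck 3, flow now 10.
No augmenting path remains; maximum flow = 10.
By max-flow min-cut, the minimum cut capacity equals the max flow.
In the residual graph, reachable from In: {In, C}.
Min-cut edges: In→A (3), In→Eg (7); capacity 3 + 7 = 10.

10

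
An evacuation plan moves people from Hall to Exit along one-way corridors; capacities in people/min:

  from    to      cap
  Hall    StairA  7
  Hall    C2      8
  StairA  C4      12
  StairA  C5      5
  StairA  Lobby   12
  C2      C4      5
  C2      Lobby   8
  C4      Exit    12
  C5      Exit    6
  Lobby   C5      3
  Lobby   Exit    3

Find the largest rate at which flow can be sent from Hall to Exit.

Augment Hall→StairA→C4→Exit: bottleneck 7, flow now 7.
Augment Hall→C2→C4→Exit: bottleneck 5, flow now 12.
Augment Hall→C2→Lobby→Exit: bottleneck 3, flow now 15.
No augmenting path remains; maximum flow = 15.
In the residual graph, reachable from Hall: {Hall}.
Min-cut edges: Hall→StairA (7), Hall→C2 (8); capacity 7 + 8 = 15.
This cut is saturated, so no flow can exceed 15.

15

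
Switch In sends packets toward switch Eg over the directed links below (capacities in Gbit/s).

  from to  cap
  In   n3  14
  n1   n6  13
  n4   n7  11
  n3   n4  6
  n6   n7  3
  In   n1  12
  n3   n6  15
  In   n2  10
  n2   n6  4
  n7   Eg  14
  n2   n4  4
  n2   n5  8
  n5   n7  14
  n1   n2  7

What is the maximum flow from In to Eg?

14

Augment In→n1→n6→n7→Eg: bottleneck 3, flow now 3.
Augment In→n2→n4→n7→Eg: bottleneck 4, flow now 7.
Augment In→n2→n5→n7→Eg: bottleneck 6, flow now 13.
Augment In→n3→n4→n7→Eg: bottleneck 1, flow now 14.
No augmenting path remains; maximum flow = 14.
In the residual graph, reachable from In: {In, n1, n2, n3, n4, n5, n6, n7}.
Min-cut edges: n7→Eg (14); capacity 14 = 14.
This cut is saturated, so no flow can exceed 14.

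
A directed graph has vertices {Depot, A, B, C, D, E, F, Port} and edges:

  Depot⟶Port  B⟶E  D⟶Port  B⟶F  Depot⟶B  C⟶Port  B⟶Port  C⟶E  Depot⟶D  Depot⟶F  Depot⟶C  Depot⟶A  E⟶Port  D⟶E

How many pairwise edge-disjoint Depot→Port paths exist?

Assign every edge capacity 1; by Menger, the answer equals the max flow.
Path Depot→Port (+1); total 1.
Path Depot→B→Port (+1); total 2.
Path Depot→C→Port (+1); total 3.
Path Depot→D→Port (+1); total 4.
No residual Depot→Port path; max flow = 4.
Certifying cut of size 4: {Depot→B, Depot→C, Depot→D, Depot→Port}.

4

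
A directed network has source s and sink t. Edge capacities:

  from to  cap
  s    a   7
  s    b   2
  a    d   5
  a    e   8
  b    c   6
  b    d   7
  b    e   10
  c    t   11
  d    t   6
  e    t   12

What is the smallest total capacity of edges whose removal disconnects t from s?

Augment s→a→d→t: bottleneck 5, flow now 5.
Augment s→a→e→t: bottleneck 2, flow now 7.
Augment s→b→c→t: bottleneck 2, flow now 9.
No augmenting path remains; maximum flow = 9.
By max-flow min-cut, the minimum cut capacity equals the max flow.
In the residual graph, reachable from s: {s}.
Min-cut edges: s→a (7), s→b (2); capacity 7 + 2 = 9.

9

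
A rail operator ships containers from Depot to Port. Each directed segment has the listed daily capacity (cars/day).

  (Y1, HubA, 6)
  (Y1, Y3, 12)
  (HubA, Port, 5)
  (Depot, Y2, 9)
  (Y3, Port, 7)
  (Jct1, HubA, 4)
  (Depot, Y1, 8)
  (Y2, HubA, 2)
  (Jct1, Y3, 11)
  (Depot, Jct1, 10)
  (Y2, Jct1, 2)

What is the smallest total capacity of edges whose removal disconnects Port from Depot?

12

Augment Depot→Y2→HubA→Port: bottleneck 2, flow now 2.
Augment Depot→Jct1→HubA→Port: bottleneck 3, flow now 5.
Augment Depot→Jct1→Y3→Port: bottleneck 7, flow now 12.
No augmenting path remains; maximum flow = 12.
By max-flow min-cut, the minimum cut capacity equals the max flow.
In the residual graph, reachable from Depot: {Depot, Y2, Jct1, Y1, HubA, Y3}.
Min-cut edges: HubA→Port (5), Y3→Port (7); capacity 5 + 7 = 12.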